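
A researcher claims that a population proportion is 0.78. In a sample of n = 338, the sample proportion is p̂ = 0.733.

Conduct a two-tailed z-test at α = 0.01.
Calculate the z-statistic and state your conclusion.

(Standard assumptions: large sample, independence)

Answer: z = -2.0859, fail to reject H₀

Derivation:
H₀: p = 0.78, H₁: p ≠ 0.78
Standard error: SE = √(p₀(1-p₀)/n) = √(0.78×0.22/338) = 0.022532
z-statistic: z = (p̂ - p₀)/SE = (0.733 - 0.78)/0.022532 = -2.0859
Critical value: z_0.005 = ±2.576
p-value = 0.0370
Decision: fail to reject H₀ at α = 0.01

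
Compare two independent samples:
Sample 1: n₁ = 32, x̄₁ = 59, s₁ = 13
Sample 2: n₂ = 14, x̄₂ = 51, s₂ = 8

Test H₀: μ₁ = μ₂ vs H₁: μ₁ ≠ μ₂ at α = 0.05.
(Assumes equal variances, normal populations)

Pooled variance: s²_p = [31×13² + 13×8²]/(44) = 137.9773
s_p = 11.7464
SE = s_p×√(1/n₁ + 1/n₂) = 11.7464×√(1/32 + 1/14) = 3.7640
t = (x̄₁ - x̄₂)/SE = (59 - 51)/3.7640 = 2.1254
df = 44, t-critical = ±2.015
Decision: reject H₀

Answer: t = 2.1254, reject H₀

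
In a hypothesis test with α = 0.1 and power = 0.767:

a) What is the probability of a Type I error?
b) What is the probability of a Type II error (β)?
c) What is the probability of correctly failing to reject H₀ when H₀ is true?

Answer: a) 0.1, b) 0.233, c) 0.9

Derivation:
a) Type I error probability = α = 0.1
b) Power = P(reject H₀ | H₁ true) = 1 - β = 0.767, so Type II error probability = β = 1 - Power = 0.233
c) P(fail to reject H₀ | H₀ true) = 1 - α = 0.9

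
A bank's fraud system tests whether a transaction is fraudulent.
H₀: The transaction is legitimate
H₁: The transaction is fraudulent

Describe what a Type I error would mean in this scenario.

Answer: Blocking a legitimate transaction as fraud

Derivation:
A Type I error (probability α) occurs when we reject a true H₀.
A Type II error (probability β) occurs when we fail to reject a false H₀.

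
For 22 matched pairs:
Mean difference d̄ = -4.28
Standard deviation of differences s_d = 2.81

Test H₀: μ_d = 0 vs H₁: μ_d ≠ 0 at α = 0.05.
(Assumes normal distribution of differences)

df = n - 1 = 21
SE = s_d/√n = 2.81/√22 = 0.5991
t = d̄/SE = -4.28/0.5991 = -7.1440
Critical value: t_{0.025,21} = ±2.080
p-value < 0.0001
Decision: reject H₀

Answer: t = -7.1440, reject H₀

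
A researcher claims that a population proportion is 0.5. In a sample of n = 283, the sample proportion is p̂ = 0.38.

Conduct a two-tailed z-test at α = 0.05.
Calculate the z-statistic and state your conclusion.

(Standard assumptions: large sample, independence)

H₀: p = 0.5, H₁: p ≠ 0.5
Standard error: SE = √(p₀(1-p₀)/n) = √(0.5×0.5/283) = 0.029722
z-statistic: z = (p̂ - p₀)/SE = (0.38 - 0.5)/0.029722 = -4.0374
Critical value: z_0.025 = ±1.960
p-value = 0.0001
Decision: reject H₀ at α = 0.05

Answer: z = -4.0374, reject H₀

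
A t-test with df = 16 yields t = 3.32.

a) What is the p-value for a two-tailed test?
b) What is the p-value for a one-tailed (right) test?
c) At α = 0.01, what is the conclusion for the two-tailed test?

Using t-distribution with df = 16:
a) Two-tailed: p = 2×P(T > 3.32) = 0.0043
b) One-tailed: p = P(T > 3.32) = 0.0022
c) 0.0043 < 0.01, reject H₀

Answer: a) 0.0043, b) 0.0022, c) reject H₀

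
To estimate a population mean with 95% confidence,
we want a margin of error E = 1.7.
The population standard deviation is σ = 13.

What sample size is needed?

Answer: n = 225

Derivation:
z_0.025 = 1.960
n = (z×σ/E)² = (1.960×13/1.7)²
n = 224.6472
Round up: n = 225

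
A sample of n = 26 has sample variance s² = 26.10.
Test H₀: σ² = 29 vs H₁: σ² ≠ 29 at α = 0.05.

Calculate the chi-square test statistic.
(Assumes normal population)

Answer: χ² = 22.5000, fail to reject H₀

Derivation:
df = n - 1 = 25
χ² = (n-1)s²/σ₀² = 25×26.10/29 = 22.5000
Critical values: χ²_{0.975,25} = 13.120, χ²_{0.025,25} = 40.646
Rejection region: χ² < 13.120 or χ² > 40.646
Decision: fail to reject H₀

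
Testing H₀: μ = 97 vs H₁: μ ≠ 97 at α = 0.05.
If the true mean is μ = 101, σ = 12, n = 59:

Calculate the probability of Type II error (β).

SE = σ/√n = 12/√59 = 1.5623
Critical values: μ₀ ± z_0.025×SE = 97 ± 1.960×1.5623
Acceptance region: (93.9379, 100.0621)
Under H₁ (μ = 101): z_high = (100.0621 - 101)/1.5623 = -0.6003, z_low = (93.9379 - 101)/1.5623 = -4.5203
β = P(not reject | H₁) = Φ(-0.6003) - Φ(-4.5203) ≈ 0.2742

Answer: β ≈ 0.2742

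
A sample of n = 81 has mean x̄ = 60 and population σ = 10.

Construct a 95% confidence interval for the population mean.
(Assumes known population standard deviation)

Confidence level: 95%, α = 0.05
z_0.025 = 1.960
SE = σ/√n = 10/√81 = 1.1111
Margin of error = 1.960 × 1.1111 = 2.1778
CI: x̄ ± margin = 60 ± 2.1778
CI: (57.8222, 62.1778)

Answer: (57.8222, 62.1778)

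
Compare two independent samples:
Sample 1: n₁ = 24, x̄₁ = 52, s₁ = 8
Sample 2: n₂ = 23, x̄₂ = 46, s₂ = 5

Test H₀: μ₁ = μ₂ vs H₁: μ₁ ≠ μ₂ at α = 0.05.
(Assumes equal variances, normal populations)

Answer: t = 3.0675, reject H₀

Derivation:
Pooled variance: s²_p = [23×8² + 22×5²]/(45) = 44.9333
s_p = 6.7032
SE = s_p×√(1/n₁ + 1/n₂) = 6.7032×√(1/24 + 1/23) = 1.9560
t = (x̄₁ - x̄₂)/SE = (52 - 46)/1.9560 = 3.0675
df = 45, t-critical = ±2.014
Decision: reject H₀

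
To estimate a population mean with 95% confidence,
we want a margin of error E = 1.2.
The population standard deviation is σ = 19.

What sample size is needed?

Answer: n = 964

Derivation:
z_0.025 = 1.960
n = (z×σ/E)² = (1.960×19/1.2)²
n = 963.0678
Round up: n = 964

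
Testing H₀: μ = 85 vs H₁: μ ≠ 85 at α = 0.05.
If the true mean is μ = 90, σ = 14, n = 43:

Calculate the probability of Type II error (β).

SE = σ/√n = 14/√43 = 2.1350
Critical values: μ₀ ± z_0.025×SE = 85 ± 1.960×2.1350
Acceptance region: (80.8154, 89.1846)
Under H₁ (μ = 90): z_high = (89.1846 - 90)/2.1350 = -0.3819, z_low = (80.8154 - 90)/2.1350 = -4.3019
β = P(not reject | H₁) = Φ(-0.3819) - Φ(-4.3019) ≈ 0.3513

Answer: β ≈ 0.3513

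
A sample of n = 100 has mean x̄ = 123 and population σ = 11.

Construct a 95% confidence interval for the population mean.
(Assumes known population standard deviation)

Confidence level: 95%, α = 0.05
z_0.025 = 1.960
SE = σ/√n = 11/√100 = 1.1000
Margin of error = 1.960 × 1.1000 = 2.1560
CI: x̄ ± margin = 123 ± 2.1560
CI: (120.8440, 125.1560)

Answer: (120.8440, 125.1560)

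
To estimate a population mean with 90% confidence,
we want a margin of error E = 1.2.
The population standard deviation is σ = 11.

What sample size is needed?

Answer: n = 228

Derivation:
z_0.05 = 1.645
n = (z×σ/E)² = (1.645×11/1.2)²
n = 227.3813
Round up: n = 228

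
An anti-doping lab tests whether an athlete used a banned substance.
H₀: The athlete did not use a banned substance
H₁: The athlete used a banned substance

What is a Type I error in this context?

Answer: Falsely accusing a clean athlete of doping

Derivation:
A Type I error (probability α) occurs when we reject a true H₀.
A Type II error (probability β) occurs when we fail to reject a false H₀.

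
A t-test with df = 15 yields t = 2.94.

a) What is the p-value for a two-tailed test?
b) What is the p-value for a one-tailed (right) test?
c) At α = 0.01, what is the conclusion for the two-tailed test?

Using t-distribution with df = 15:
a) Two-tailed: p = 2×P(T > 2.94) = 0.0101
b) One-tailed: p = P(T > 2.94) = 0.0051
c) 0.0101 ≥ 0.01, fail to reject H₀

Answer: a) 0.0101, b) 0.0051, c) fail to reject H₀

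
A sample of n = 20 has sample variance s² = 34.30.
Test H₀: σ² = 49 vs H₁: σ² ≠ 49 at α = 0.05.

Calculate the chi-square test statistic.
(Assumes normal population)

df = n - 1 = 19
χ² = (n-1)s²/σ₀² = 19×34.30/49 = 13.3000
Critical values: χ²_{0.975,19} = 8.907, χ²_{0.025,19} = 32.852
Rejection region: χ² < 8.907 or χ² > 32.852
Decision: fail to reject H₀

Answer: χ² = 13.3000, fail to reject H₀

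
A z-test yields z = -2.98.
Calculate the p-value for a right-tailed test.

For z = -2.98:
p = P(Z > -2.98) = 1 - Φ(-2.98) = 0.9986

Answer: p-value ≈ 0.9986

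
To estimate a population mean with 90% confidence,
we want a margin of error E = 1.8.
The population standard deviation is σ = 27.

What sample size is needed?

z_0.05 = 1.645
n = (z×σ/E)² = (1.645×27/1.8)²
n = 608.8556
Round up: n = 609

Answer: n = 609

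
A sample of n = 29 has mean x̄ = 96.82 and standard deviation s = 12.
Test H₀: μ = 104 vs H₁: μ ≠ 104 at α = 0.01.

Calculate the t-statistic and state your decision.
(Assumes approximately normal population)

Answer: t = -3.2222, reject H₀

Derivation:
df = n - 1 = 28
SE = s/√n = 12/√29 = 2.2283
t = (x̄ - μ₀)/SE = (96.82 - 104)/2.2283 = -3.2222
Critical value: t_{0.005,28} = ±2.763
p-value ≈ 0.0032
Decision: reject H₀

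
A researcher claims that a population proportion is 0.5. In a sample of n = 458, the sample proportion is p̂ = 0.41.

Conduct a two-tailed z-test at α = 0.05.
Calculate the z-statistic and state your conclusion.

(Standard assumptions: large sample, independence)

Answer: z = -3.8522, reject H₀

Derivation:
H₀: p = 0.5, H₁: p ≠ 0.5
Standard error: SE = √(p₀(1-p₀)/n) = √(0.5×0.5/458) = 0.023363
z-statistic: z = (p̂ - p₀)/SE = (0.41 - 0.5)/0.023363 = -3.8522
Critical value: z_0.025 = ±1.960
p-value = 0.0001
Decision: reject H₀ at α = 0.05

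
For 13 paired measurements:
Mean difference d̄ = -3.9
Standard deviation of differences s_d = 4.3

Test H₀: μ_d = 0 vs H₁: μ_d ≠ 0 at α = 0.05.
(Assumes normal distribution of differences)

df = n - 1 = 12
SE = s_d/√n = 4.3/√13 = 1.1926
t = d̄/SE = -3.9/1.1926 = -3.2702
Critical value: t_{0.025,12} = ±2.179
p-value ≈ 0.0067
Decision: reject H₀

Answer: t = -3.2702, reject H₀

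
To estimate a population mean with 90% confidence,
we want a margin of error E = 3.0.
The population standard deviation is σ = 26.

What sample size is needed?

z_0.05 = 1.645
n = (z×σ/E)² = (1.645×26/3.0)²
n = 203.2525
Round up: n = 204

Answer: n = 204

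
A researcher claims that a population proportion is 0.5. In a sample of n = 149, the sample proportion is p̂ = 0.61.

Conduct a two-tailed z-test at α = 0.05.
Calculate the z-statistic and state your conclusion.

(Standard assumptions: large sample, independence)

H₀: p = 0.5, H₁: p ≠ 0.5
Standard error: SE = √(p₀(1-p₀)/n) = √(0.5×0.5/149) = 0.040962
z-statistic: z = (p̂ - p₀)/SE = (0.61 - 0.5)/0.040962 = 2.6854
Critical value: z_0.025 = ±1.960
p-value = 0.0072
Decision: reject H₀ at α = 0.05

Answer: z = 2.6854, reject H₀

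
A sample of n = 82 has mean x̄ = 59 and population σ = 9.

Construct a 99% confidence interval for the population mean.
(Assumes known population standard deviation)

Confidence level: 99%, α = 0.01
z_0.005 = 2.576
SE = σ/√n = 9/√82 = 0.9939
Margin of error = 2.576 × 0.9939 = 2.5603
CI: x̄ ± margin = 59 ± 2.5603
CI: (56.4397, 61.5603)

Answer: (56.4397, 61.5603)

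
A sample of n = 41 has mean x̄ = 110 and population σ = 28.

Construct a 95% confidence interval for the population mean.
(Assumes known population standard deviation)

Confidence level: 95%, α = 0.05
z_0.025 = 1.960
SE = σ/√n = 28/√41 = 4.3729
Margin of error = 1.960 × 4.3729 = 8.5709
CI: x̄ ± margin = 110 ± 8.5709
CI: (101.4291, 118.5709)

Answer: (101.4291, 118.5709)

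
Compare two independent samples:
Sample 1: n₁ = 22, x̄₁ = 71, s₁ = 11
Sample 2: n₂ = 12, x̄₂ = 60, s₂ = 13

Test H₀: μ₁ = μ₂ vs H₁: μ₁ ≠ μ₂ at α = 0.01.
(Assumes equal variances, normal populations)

Pooled variance: s²_p = [21×11² + 11×13²]/(32) = 137.5000
s_p = 11.7260
SE = s_p×√(1/n₁ + 1/n₂) = 11.7260×√(1/22 + 1/12) = 4.2081
t = (x̄₁ - x̄₂)/SE = (71 - 60)/4.2081 = 2.6140
df = 32, t-critical = ±2.738
Decision: fail to reject H₀

Answer: t = 2.6140, fail to reject H₀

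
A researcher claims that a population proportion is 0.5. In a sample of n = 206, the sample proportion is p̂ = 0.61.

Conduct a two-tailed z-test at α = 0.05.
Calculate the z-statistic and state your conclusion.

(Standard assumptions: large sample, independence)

H₀: p = 0.5, H₁: p ≠ 0.5
Standard error: SE = √(p₀(1-p₀)/n) = √(0.5×0.5/206) = 0.034837
z-statistic: z = (p̂ - p₀)/SE = (0.61 - 0.5)/0.034837 = 3.1576
Critical value: z_0.025 = ±1.960
p-value = 0.0016
Decision: reject H₀ at α = 0.05

Answer: z = 3.1576, reject H₀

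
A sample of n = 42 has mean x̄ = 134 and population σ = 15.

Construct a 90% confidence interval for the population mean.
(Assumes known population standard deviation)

Answer: (130.1925, 137.8075)

Derivation:
Confidence level: 90%, α = 0.1
z_0.05 = 1.645
SE = σ/√n = 15/√42 = 2.3146
Margin of error = 1.645 × 2.3146 = 3.8075
CI: x̄ ± margin = 134 ± 3.8075
CI: (130.1925, 137.8075)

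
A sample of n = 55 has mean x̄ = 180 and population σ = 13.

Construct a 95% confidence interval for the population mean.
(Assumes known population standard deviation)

Answer: (176.5643, 183.4357)

Derivation:
Confidence level: 95%, α = 0.05
z_0.025 = 1.960
SE = σ/√n = 13/√55 = 1.7529
Margin of error = 1.960 × 1.7529 = 3.4357
CI: x̄ ± margin = 180 ± 3.4357
CI: (176.5643, 183.4357)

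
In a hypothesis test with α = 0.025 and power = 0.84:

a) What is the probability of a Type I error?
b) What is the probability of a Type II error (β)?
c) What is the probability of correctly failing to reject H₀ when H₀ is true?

a) Type I error probability = α = 0.025
b) Power = P(reject H₀ | H₁ true) = 1 - β = 0.84, so Type II error probability = β = 1 - Power = 0.16
c) P(fail to reject H₀ | H₀ true) = 1 - α = 0.975

Answer: a) 0.025, b) 0.16, c) 0.975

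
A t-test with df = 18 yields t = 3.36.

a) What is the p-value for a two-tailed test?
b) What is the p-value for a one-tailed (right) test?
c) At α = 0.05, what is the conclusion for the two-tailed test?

Using t-distribution with df = 18:
a) Two-tailed: p = 2×P(T > 3.36) = 0.0035
b) One-tailed: p = P(T > 3.36) = 0.0017
c) 0.0035 < 0.05, reject H₀

Answer: a) 0.0035, b) 0.0017, c) reject H₀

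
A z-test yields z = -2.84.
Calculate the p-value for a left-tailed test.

Answer: p-value ≈ 0.0023

Derivation:
For z = -2.84:
p = P(Z < -2.84) = Φ(-2.84) = 0.0023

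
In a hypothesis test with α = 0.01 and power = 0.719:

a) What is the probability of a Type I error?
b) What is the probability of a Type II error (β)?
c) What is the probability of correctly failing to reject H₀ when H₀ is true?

Answer: a) 0.01, b) 0.281, c) 0.99

Derivation:
a) Type I error probability = α = 0.01
b) Power = P(reject H₀ | H₁ true) = 1 - β = 0.719, so Type II error probability = β = 1 - Power = 0.281
c) P(fail to reject H₀ | H₀ true) = 1 - α = 0.99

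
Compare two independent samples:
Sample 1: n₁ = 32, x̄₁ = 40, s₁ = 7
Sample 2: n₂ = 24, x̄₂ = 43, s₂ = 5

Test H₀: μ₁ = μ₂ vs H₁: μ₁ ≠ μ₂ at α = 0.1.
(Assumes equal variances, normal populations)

Pooled variance: s²_p = [31×7² + 23×5²]/(54) = 38.7778
s_p = 6.2272
SE = s_p×√(1/n₁ + 1/n₂) = 6.2272×√(1/32 + 1/24) = 1.6815
t = (x̄₁ - x̄₂)/SE = (40 - 43)/1.6815 = -1.7841
df = 54, t-critical = ±1.674
Decision: reject H₀

Answer: t = -1.7841, reject H₀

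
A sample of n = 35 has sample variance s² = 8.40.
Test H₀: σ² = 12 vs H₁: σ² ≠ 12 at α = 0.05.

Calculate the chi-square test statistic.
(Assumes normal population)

df = n - 1 = 34
χ² = (n-1)s²/σ₀² = 34×8.40/12 = 23.8000
Critical values: χ²_{0.975,34} = 19.806, χ²_{0.025,34} = 51.966
Rejection region: χ² < 19.806 or χ² > 51.966
Decision: fail to reject H₀

Answer: χ² = 23.8000, fail to reject H₀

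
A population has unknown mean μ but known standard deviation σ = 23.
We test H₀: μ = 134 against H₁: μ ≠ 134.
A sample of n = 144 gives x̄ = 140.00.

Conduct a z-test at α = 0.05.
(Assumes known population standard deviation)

Standard error: SE = σ/√n = 23/√144 = 1.9167
z-statistic: z = (x̄ - μ₀)/SE = (140.00 - 134)/1.9167 = 3.1304
Critical value: ±1.960
p-value = 0.0017
Decision: reject H₀

Answer: z = 3.1304, reject H₀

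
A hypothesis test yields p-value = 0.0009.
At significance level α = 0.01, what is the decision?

Compare p-value to α:
0.0009 < 0.01
Decision: reject H₀

Answer: reject H₀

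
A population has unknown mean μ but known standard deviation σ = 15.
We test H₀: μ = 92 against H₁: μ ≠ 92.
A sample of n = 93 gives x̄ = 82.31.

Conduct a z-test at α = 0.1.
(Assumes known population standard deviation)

Answer: z = -6.2299, reject H₀

Derivation:
Standard error: SE = σ/√n = 15/√93 = 1.5554
z-statistic: z = (x̄ - μ₀)/SE = (82.31 - 92)/1.5554 = -6.2299
Critical value: ±1.645
p-value < 0.0001
Decision: reject H₀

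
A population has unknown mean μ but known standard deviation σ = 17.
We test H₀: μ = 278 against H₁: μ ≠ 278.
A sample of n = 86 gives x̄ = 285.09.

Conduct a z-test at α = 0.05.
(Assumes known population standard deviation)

Standard error: SE = σ/√n = 17/√86 = 1.8332
z-statistic: z = (x̄ - μ₀)/SE = (285.09 - 278)/1.8332 = 3.8676
Critical value: ±1.960
p-value = 0.0001
Decision: reject H₀

Answer: z = 3.8676, reject H₀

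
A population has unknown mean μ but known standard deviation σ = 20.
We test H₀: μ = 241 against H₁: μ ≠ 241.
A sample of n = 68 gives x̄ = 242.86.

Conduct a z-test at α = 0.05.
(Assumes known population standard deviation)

Answer: z = 0.7669, fail to reject H₀

Derivation:
Standard error: SE = σ/√n = 20/√68 = 2.4254
z-statistic: z = (x̄ - μ₀)/SE = (242.86 - 241)/2.4254 = 0.7669
Critical value: ±1.960
p-value = 0.4431
Decision: fail to reject H₀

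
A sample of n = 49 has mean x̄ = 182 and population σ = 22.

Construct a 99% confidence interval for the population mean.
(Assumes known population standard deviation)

Confidence level: 99%, α = 0.01
z_0.005 = 2.576
SE = σ/√n = 22/√49 = 3.1429
Margin of error = 2.576 × 3.1429 = 8.0961
CI: x̄ ± margin = 182 ± 8.0961
CI: (173.9039, 190.0961)

Answer: (173.9039, 190.0961)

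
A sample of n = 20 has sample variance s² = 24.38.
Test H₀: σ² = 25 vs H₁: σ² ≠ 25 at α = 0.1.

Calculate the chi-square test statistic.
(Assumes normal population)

df = n - 1 = 19
χ² = (n-1)s²/σ₀² = 19×24.38/25 = 18.5288
Critical values: χ²_{0.95,19} = 10.117, χ²_{0.05,19} = 30.144
Rejection region: χ² < 10.117 or χ² > 30.144
Decision: fail to reject H₀

Answer: χ² = 18.5288, fail to reject H₀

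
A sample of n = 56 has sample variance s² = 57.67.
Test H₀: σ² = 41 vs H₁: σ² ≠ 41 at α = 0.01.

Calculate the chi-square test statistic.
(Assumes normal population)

df = n - 1 = 55
χ² = (n-1)s²/σ₀² = 55×57.67/41 = 77.3622
Critical values: χ²_{0.995,55} = 31.735, χ²_{0.005,55} = 85.749
Rejection region: χ² < 31.735 or χ² > 85.749
Decision: fail to reject H₀

Answer: χ² = 77.3622, fail to reject H₀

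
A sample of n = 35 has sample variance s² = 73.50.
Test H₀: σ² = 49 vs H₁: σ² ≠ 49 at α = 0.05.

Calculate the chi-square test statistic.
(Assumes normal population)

Answer: χ² = 51.0000, fail to reject H₀

Derivation:
df = n - 1 = 34
χ² = (n-1)s²/σ₀² = 34×73.50/49 = 51.0000
Critical values: χ²_{0.975,34} = 19.806, χ²_{0.025,34} = 51.966
Rejection region: χ² < 19.806 or χ² > 51.966
Decision: fail to reject H₀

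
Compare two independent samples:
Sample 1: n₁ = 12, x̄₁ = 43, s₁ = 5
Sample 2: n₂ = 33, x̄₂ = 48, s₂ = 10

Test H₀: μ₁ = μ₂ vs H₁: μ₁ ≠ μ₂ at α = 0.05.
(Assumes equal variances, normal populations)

Answer: t = -1.6499, fail to reject H₀

Derivation:
Pooled variance: s²_p = [11×5² + 32×10²]/(43) = 80.8140
s_p = 8.9897
SE = s_p×√(1/n₁ + 1/n₂) = 8.9897×√(1/12 + 1/33) = 3.0304
t = (x̄₁ - x̄₂)/SE = (43 - 48)/3.0304 = -1.6499
df = 43, t-critical = ±2.017
Decision: fail to reject H₀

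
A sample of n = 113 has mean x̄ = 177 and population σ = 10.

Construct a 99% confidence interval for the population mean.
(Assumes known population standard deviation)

Answer: (174.5768, 179.4232)

Derivation:
Confidence level: 99%, α = 0.01
z_0.005 = 2.576
SE = σ/√n = 10/√113 = 0.9407
Margin of error = 2.576 × 0.9407 = 2.4232
CI: x̄ ± margin = 177 ± 2.4232
CI: (174.5768, 179.4232)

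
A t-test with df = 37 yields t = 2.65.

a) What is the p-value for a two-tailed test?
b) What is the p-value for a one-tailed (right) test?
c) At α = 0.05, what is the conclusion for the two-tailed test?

Using t-distribution with df = 37:
a) Two-tailed: p = 2×P(T > 2.65) = 0.0118
b) One-tailed: p = P(T > 2.65) = 0.0059
c) 0.0118 < 0.05, reject H₀

Answer: a) 0.0118, b) 0.0059, c) reject H₀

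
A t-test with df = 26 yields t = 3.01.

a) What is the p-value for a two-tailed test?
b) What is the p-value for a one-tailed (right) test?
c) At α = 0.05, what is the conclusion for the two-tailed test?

Using t-distribution with df = 26:
a) Two-tailed: p = 2×P(T > 3.01) = 0.0057
b) One-tailed: p = P(T > 3.01) = 0.0029
c) 0.0057 < 0.05, reject H₀

Answer: a) 0.0057, b) 0.0029, c) reject H₀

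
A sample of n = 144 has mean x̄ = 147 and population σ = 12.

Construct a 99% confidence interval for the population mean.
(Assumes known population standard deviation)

Confidence level: 99%, α = 0.01
z_0.005 = 2.576
SE = σ/√n = 12/√144 = 1.0000
Margin of error = 2.576 × 1.0000 = 2.5760
CI: x̄ ± margin = 147 ± 2.5760
CI: (144.4240, 149.5760)

Answer: (144.4240, 149.5760)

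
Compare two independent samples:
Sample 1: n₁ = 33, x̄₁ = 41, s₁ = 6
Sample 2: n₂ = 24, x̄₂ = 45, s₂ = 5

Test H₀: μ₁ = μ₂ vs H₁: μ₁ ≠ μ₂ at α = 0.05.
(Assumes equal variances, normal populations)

Pooled variance: s²_p = [32×6² + 23×5²]/(55) = 31.4000
s_p = 5.6036
SE = s_p×√(1/n₁ + 1/n₂) = 5.6036×√(1/33 + 1/24) = 1.5033
t = (x̄₁ - x̄₂)/SE = (41 - 45)/1.5033 = -2.6608
df = 55, t-critical = ±2.004
Decision: reject H₀

Answer: t = -2.6608, reject H₀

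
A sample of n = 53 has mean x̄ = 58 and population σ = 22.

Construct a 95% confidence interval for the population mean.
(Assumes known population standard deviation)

Confidence level: 95%, α = 0.05
z_0.025 = 1.960
SE = σ/√n = 22/√53 = 3.0219
Margin of error = 1.960 × 3.0219 = 5.9229
CI: x̄ ± margin = 58 ± 5.9229
CI: (52.0771, 63.9229)

Answer: (52.0771, 63.9229)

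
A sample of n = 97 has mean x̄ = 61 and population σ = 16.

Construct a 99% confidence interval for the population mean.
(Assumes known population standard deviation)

Confidence level: 99%, α = 0.01
z_0.005 = 2.576
SE = σ/√n = 16/√97 = 1.6246
Margin of error = 2.576 × 1.6246 = 4.1850
CI: x̄ ± margin = 61 ± 4.1850
CI: (56.8150, 65.1850)

Answer: (56.8150, 65.1850)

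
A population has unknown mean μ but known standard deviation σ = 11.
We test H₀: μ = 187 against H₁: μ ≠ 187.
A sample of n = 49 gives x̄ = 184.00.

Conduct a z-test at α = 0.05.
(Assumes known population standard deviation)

Standard error: SE = σ/√n = 11/√49 = 1.5714
z-statistic: z = (x̄ - μ₀)/SE = (184.00 - 187)/1.5714 = -1.9091
Critical value: ±1.960
p-value = 0.0562
Decision: fail to reject H₀

Answer: z = -1.9091, fail to reject H₀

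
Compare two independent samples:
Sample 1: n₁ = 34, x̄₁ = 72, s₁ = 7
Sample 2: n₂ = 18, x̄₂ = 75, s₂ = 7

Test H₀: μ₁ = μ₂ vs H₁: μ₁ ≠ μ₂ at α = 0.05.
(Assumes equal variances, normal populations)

Pooled variance: s²_p = [33×7² + 17×7²]/(50) = 49.0000
s_p = 7.0000
SE = s_p×√(1/n₁ + 1/n₂) = 7.0000×√(1/34 + 1/18) = 2.0404
t = (x̄₁ - x̄₂)/SE = (72 - 75)/2.0404 = -1.4703
df = 50, t-critical = ±2.009
Decision: fail to reject H₀

Answer: t = -1.4703, fail to reject H₀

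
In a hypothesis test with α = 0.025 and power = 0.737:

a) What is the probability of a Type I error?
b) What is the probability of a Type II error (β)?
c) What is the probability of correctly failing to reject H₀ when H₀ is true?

a) Type I error probability = α = 0.025
b) Power = P(reject H₀ | H₁ true) = 1 - β = 0.737, so Type II error probability = β = 1 - Power = 0.263
c) P(fail to reject H₀ | H₀ true) = 1 - α = 0.975

Answer: a) 0.025, b) 0.263, c) 0.975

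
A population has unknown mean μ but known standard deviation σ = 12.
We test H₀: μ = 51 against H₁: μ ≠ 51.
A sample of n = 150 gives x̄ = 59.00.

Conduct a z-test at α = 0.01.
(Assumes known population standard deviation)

Standard error: SE = σ/√n = 12/√150 = 0.9798
z-statistic: z = (x̄ - μ₀)/SE = (59.00 - 51)/0.9798 = 8.1649
Critical value: ±2.576
p-value < 0.0001
Decision: reject H₀

Answer: z = 8.1649, reject H₀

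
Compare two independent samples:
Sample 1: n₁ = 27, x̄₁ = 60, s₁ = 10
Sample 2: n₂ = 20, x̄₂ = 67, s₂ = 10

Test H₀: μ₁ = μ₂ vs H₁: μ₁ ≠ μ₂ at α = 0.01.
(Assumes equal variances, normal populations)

Pooled variance: s²_p = [26×10² + 19×10²]/(45) = 100.0000
s_p = 10.0000
SE = s_p×√(1/n₁ + 1/n₂) = 10.0000×√(1/27 + 1/20) = 2.9502
t = (x̄₁ - x̄₂)/SE = (60 - 67)/2.9502 = -2.3727
df = 45, t-critical = ±2.690
Decision: fail to reject H₀

Answer: t = -2.3727, fail to reject H₀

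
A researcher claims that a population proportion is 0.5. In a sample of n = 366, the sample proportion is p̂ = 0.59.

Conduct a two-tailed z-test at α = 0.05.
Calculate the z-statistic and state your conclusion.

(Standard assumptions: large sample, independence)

H₀: p = 0.5, H₁: p ≠ 0.5
Standard error: SE = √(p₀(1-p₀)/n) = √(0.5×0.5/366) = 0.026135
z-statistic: z = (p̂ - p₀)/SE = (0.59 - 0.5)/0.026135 = 3.4437
Critical value: z_0.025 = ±1.960
p-value = 0.0006
Decision: reject H₀ at α = 0.05

Answer: z = 3.4437, reject H₀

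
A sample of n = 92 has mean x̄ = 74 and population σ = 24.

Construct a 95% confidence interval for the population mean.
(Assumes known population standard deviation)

Confidence level: 95%, α = 0.05
z_0.025 = 1.960
SE = σ/√n = 24/√92 = 2.5022
Margin of error = 1.960 × 2.5022 = 4.9043
CI: x̄ ± margin = 74 ± 4.9043
CI: (69.0957, 78.9043)

Answer: (69.0957, 78.9043)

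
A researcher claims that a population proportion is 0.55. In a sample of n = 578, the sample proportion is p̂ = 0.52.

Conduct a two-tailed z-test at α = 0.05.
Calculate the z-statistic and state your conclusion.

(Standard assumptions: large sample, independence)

Answer: z = -1.4498, fail to reject H₀

Derivation:
H₀: p = 0.55, H₁: p ≠ 0.55
Standard error: SE = √(p₀(1-p₀)/n) = √(0.55×0.45/578) = 0.020693
z-statistic: z = (p̂ - p₀)/SE = (0.52 - 0.55)/0.020693 = -1.4498
Critical value: z_0.025 = ±1.960
p-value = 0.1471
Decision: fail to reject H₀ at α = 0.05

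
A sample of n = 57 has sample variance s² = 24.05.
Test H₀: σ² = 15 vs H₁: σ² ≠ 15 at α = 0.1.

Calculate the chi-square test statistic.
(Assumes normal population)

Answer: χ² = 89.7867, reject H₀

Derivation:
df = n - 1 = 56
χ² = (n-1)s²/σ₀² = 56×24.05/15 = 89.7867
Critical values: χ²_{0.95,56} = 39.801, χ²_{0.05,56} = 74.468
Rejection region: χ² < 39.801 or χ² > 74.468
Decision: reject H₀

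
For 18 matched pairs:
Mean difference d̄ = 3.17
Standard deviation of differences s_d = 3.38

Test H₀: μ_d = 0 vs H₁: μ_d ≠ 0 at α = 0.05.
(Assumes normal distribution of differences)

Answer: t = 3.9789, reject H₀

Derivation:
df = n - 1 = 17
SE = s_d/√n = 3.38/√18 = 0.7967
t = d̄/SE = 3.17/0.7967 = 3.9789
Critical value: t_{0.025,17} = ±2.110
p-value ≈ 0.0010
Decision: reject H₀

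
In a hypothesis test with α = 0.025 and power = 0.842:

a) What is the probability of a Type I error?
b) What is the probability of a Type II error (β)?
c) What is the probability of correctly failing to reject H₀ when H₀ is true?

Answer: a) 0.025, b) 0.158, c) 0.975

Derivation:
a) Type I error probability = α = 0.025
b) Power = P(reject H₀ | H₁ true) = 1 - β = 0.842, so Type II error probability = β = 1 - Power = 0.158
c) P(fail to reject H₀ | H₀ true) = 1 - α = 0.975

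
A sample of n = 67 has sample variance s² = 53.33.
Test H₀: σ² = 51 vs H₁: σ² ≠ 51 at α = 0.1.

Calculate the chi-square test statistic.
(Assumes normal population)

Answer: χ² = 69.0153, fail to reject H₀

Derivation:
df = n - 1 = 66
χ² = (n-1)s²/σ₀² = 66×53.33/51 = 69.0153
Critical values: χ²_{0.95,66} = 48.305, χ²_{0.05,66} = 85.965
Rejection region: χ² < 48.305 or χ² > 85.965
Decision: fail to reject H₀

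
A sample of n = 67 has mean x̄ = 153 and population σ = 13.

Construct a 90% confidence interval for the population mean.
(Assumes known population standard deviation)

Confidence level: 90%, α = 0.1
z_0.05 = 1.645
SE = σ/√n = 13/√67 = 1.5882
Margin of error = 1.645 × 1.5882 = 2.6126
CI: x̄ ± margin = 153 ± 2.6126
CI: (150.3874, 155.6126)

Answer: (150.3874, 155.6126)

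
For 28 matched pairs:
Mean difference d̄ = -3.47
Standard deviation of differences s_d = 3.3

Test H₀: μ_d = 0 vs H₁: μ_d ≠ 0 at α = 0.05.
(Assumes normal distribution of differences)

Answer: t = -5.5645, reject H₀

Derivation:
df = n - 1 = 27
SE = s_d/√n = 3.3/√28 = 0.6236
t = d̄/SE = -3.47/0.6236 = -5.5645
Critical value: t_{0.025,27} = ±2.052
p-value < 0.0001
Decision: reject H₀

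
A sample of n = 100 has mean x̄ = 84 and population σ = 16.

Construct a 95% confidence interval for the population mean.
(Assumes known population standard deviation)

Answer: (80.8640, 87.1360)

Derivation:
Confidence level: 95%, α = 0.05
z_0.025 = 1.960
SE = σ/√n = 16/√100 = 1.6000
Margin of error = 1.960 × 1.6000 = 3.1360
CI: x̄ ± margin = 84 ± 3.1360
CI: (80.8640, 87.1360)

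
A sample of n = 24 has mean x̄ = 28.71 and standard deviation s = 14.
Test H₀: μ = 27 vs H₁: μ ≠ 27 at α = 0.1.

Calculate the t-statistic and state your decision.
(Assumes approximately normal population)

df = n - 1 = 23
SE = s/√n = 14/√24 = 2.8577
t = (x̄ - μ₀)/SE = (28.71 - 27)/2.8577 = 0.5984
Critical value: t_{0.05,23} = ±1.714
p-value ≈ 0.5554
Decision: fail to reject H₀

Answer: t = 0.5984, fail to reject H₀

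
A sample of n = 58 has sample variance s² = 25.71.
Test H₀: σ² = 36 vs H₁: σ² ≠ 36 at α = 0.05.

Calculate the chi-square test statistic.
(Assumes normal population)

Answer: χ² = 40.7075, fail to reject H₀

Derivation:
df = n - 1 = 57
χ² = (n-1)s²/σ₀² = 57×25.71/36 = 40.7075
Critical values: χ²_{0.975,57} = 38.027, χ²_{0.025,57} = 79.752
Rejection region: χ² < 38.027 or χ² > 79.752
Decision: fail to reject H₀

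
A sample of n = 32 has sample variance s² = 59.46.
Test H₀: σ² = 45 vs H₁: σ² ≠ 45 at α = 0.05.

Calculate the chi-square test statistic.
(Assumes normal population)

Answer: χ² = 40.9613, fail to reject H₀

Derivation:
df = n - 1 = 31
χ² = (n-1)s²/σ₀² = 31×59.46/45 = 40.9613
Critical values: χ²_{0.975,31} = 17.539, χ²_{0.025,31} = 48.232
Rejection region: χ² < 17.539 or χ² > 48.232
Decision: fail to reject H₀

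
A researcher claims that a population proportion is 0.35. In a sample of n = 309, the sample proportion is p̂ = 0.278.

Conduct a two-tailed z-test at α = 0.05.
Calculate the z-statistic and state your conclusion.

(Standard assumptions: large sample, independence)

H₀: p = 0.35, H₁: p ≠ 0.35
Standard error: SE = √(p₀(1-p₀)/n) = √(0.35×0.65/309) = 0.027134
z-statistic: z = (p̂ - p₀)/SE = (0.278 - 0.35)/0.027134 = -2.6535
Critical value: z_0.025 = ±1.960
p-value = 0.0080
Decision: reject H₀ at α = 0.05

Answer: z = -2.6535, reject H₀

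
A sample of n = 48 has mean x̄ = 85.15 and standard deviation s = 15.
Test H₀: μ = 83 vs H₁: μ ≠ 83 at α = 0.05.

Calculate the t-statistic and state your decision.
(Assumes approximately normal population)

Answer: t = 0.9930, fail to reject H₀

Derivation:
df = n - 1 = 47
SE = s/√n = 15/√48 = 2.1651
t = (x̄ - μ₀)/SE = (85.15 - 83)/2.1651 = 0.9930
Critical value: t_{0.025,47} = ±2.012
p-value ≈ 0.3258
Decision: fail to reject H₀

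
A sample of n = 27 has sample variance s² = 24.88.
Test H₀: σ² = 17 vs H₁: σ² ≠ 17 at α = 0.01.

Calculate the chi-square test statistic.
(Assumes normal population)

df = n - 1 = 26
χ² = (n-1)s²/σ₀² = 26×24.88/17 = 38.0518
Critical values: χ²_{0.995,26} = 11.160, χ²_{0.005,26} = 48.290
Rejection region: χ² < 11.160 or χ² > 48.290
Decision: fail to reject H₀

Answer: χ² = 38.0518, fail to reject H₀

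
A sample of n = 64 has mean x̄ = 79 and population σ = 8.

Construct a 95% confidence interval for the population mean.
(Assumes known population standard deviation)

Answer: (77.0400, 80.9600)

Derivation:
Confidence level: 95%, α = 0.05
z_0.025 = 1.960
SE = σ/√n = 8/√64 = 1.0000
Margin of error = 1.960 × 1.0000 = 1.9600
CI: x̄ ± margin = 79 ± 1.9600
CI: (77.0400, 80.9600)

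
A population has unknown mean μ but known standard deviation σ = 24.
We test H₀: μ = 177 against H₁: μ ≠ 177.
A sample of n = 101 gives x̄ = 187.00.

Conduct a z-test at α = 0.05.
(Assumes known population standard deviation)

Answer: z = 4.1874, reject H₀

Derivation:
Standard error: SE = σ/√n = 24/√101 = 2.3881
z-statistic: z = (x̄ - μ₀)/SE = (187.00 - 177)/2.3881 = 4.1874
Critical value: ±1.960
p-value < 0.0001
Decision: reject H₀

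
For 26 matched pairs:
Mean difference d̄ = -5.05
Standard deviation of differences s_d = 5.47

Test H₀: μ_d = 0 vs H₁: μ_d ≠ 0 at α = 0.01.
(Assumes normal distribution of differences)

df = n - 1 = 25
SE = s_d/√n = 5.47/√26 = 1.0728
t = d̄/SE = -5.05/1.0728 = -4.7073
Critical value: t_{0.005,25} = ±2.787
p-value ≈ 0.0001
Decision: reject H₀

Answer: t = -4.7073, reject H₀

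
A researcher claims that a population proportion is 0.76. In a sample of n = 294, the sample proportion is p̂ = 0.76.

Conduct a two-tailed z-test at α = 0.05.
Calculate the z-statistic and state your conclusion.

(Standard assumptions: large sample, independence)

H₀: p = 0.76, H₁: p ≠ 0.76
Standard error: SE = √(p₀(1-p₀)/n) = √(0.76×0.24/294) = 0.024908
z-statistic: z = (p̂ - p₀)/SE = (0.76 - 0.76)/0.024908 = 0.0000
Critical value: z_0.025 = ±1.960
p-value = 1.0000
Decision: fail to reject H₀ at α = 0.05

Answer: z = 0.0000, fail to reject H₀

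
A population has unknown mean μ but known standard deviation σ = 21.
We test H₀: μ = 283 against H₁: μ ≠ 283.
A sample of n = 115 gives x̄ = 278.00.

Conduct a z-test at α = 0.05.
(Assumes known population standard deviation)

Answer: z = -2.5532, reject H₀

Derivation:
Standard error: SE = σ/√n = 21/√115 = 1.9583
z-statistic: z = (x̄ - μ₀)/SE = (278.00 - 283)/1.9583 = -2.5532
Critical value: ±1.960
p-value = 0.0107
Decision: reject H₀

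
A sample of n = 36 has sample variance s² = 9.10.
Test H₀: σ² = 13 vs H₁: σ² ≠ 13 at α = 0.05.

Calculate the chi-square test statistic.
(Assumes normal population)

df = n - 1 = 35
χ² = (n-1)s²/σ₀² = 35×9.10/13 = 24.5000
Critical values: χ²_{0.975,35} = 20.569, χ²_{0.025,35} = 53.203
Rejection region: χ² < 20.569 or χ² > 53.203
Decision: fail to reject H₀

Answer: χ² = 24.5000, fail to reject H₀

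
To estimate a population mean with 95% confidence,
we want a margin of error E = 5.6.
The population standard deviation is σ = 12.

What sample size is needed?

Answer: n = 18

Derivation:
z_0.025 = 1.960
n = (z×σ/E)² = (1.960×12/5.6)²
n = 17.6400
Round up: n = 18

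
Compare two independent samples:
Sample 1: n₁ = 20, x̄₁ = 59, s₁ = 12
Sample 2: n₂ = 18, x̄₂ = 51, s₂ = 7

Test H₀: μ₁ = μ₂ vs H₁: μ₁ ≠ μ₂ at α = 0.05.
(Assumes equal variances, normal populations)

Answer: t = 2.4730, reject H₀

Derivation:
Pooled variance: s²_p = [19×12² + 17×7²]/(36) = 99.1389
s_p = 9.9569
SE = s_p×√(1/n₁ + 1/n₂) = 9.9569×√(1/20 + 1/18) = 3.2349
t = (x̄₁ - x̄₂)/SE = (59 - 51)/3.2349 = 2.4730
df = 36, t-critical = ±2.028
Decision: reject H₀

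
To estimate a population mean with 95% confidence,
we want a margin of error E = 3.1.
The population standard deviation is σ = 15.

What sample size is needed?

Answer: n = 90

Derivation:
z_0.025 = 1.960
n = (z×σ/E)² = (1.960×15/3.1)²
n = 89.9438
Round up: n = 90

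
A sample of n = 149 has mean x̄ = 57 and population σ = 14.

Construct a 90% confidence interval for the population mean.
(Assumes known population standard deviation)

Confidence level: 90%, α = 0.1
z_0.05 = 1.645
SE = σ/√n = 14/√149 = 1.1469
Margin of error = 1.645 × 1.1469 = 1.8867
CI: x̄ ± margin = 57 ± 1.8867
CI: (55.1133, 58.8867)

Answer: (55.1133, 58.8867)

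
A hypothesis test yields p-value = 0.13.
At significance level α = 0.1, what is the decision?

Compare p-value to α:
0.13 ≥ 0.1
Decision: fail to reject H₀

Answer: fail to reject H₀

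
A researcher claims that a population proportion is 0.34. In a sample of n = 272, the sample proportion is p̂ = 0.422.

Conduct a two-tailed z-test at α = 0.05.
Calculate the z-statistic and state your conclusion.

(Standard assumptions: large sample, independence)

Answer: z = 2.8549, reject H₀

Derivation:
H₀: p = 0.34, H₁: p ≠ 0.34
Standard error: SE = √(p₀(1-p₀)/n) = √(0.34×0.66/272) = 0.028723
z-statistic: z = (p̂ - p₀)/SE = (0.422 - 0.34)/0.028723 = 2.8549
Critical value: z_0.025 = ±1.960
p-value = 0.0043
Decision: reject H₀ at α = 0.05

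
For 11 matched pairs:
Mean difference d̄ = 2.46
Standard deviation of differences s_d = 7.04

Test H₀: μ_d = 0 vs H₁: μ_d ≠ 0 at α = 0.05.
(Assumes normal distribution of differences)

df = n - 1 = 10
SE = s_d/√n = 7.04/√11 = 2.1226
t = d̄/SE = 2.46/2.1226 = 1.1590
Critical value: t_{0.025,10} = ±2.228
p-value ≈ 0.2734
Decision: fail to reject H₀

Answer: t = 1.1590, fail to reject H₀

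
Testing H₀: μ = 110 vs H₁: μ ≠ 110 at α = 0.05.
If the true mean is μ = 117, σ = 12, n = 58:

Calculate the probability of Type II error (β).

Answer: β ≈ 0.0065

Derivation:
SE = σ/√n = 12/√58 = 1.5757
Critical values: μ₀ ± z_0.025×SE = 110 ± 1.960×1.5757
Acceptance region: (106.9116, 113.0884)
Under H₁ (μ = 117): z_high = (113.0884 - 117)/1.5757 = -2.4825, z_low = (106.9116 - 117)/1.5757 = -6.4025
β = P(not reject | H₁) = Φ(-2.4825) - Φ(-6.4025) ≈ 0.0065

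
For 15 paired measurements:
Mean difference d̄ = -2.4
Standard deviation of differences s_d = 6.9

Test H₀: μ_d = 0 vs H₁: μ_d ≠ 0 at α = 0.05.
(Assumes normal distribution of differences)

Answer: t = -1.3471, fail to reject H₀

Derivation:
df = n - 1 = 14
SE = s_d/√n = 6.9/√15 = 1.7816
t = d̄/SE = -2.4/1.7816 = -1.3471
Critical value: t_{0.025,14} = ±2.145
p-value ≈ 0.1993
Decision: fail to reject H₀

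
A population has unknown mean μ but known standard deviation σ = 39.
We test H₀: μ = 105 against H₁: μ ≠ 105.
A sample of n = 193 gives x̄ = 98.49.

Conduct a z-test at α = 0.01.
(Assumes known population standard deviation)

Standard error: SE = σ/√n = 39/√193 = 2.8073
z-statistic: z = (x̄ - μ₀)/SE = (98.49 - 105)/2.8073 = -2.3190
Critical value: ±2.576
p-value = 0.0204
Decision: fail to reject H₀

Answer: z = -2.3190, fail to reject H₀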